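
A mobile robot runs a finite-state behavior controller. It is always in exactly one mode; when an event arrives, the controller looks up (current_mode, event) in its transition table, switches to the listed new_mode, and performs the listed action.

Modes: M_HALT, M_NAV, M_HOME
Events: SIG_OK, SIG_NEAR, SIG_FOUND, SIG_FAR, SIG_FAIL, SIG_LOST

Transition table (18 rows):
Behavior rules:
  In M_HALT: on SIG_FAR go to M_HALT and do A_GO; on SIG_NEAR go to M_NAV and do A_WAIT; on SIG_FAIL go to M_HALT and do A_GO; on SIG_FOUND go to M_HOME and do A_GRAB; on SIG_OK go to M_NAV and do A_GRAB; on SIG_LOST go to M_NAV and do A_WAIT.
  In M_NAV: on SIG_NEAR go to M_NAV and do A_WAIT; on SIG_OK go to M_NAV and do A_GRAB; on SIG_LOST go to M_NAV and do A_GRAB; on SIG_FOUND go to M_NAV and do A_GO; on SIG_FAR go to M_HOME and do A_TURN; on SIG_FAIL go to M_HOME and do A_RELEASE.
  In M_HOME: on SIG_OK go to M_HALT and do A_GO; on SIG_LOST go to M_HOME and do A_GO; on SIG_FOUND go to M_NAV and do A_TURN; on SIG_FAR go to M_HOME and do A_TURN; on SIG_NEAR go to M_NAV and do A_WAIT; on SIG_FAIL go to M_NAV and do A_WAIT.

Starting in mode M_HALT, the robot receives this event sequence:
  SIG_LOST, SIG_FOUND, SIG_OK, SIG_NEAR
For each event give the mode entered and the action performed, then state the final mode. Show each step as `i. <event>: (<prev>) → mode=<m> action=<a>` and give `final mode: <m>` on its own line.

1. SIG_LOST: (M_HALT) → mode=M_NAV action=A_WAIT
2. SIG_FOUND: (M_NAV) → mode=M_NAV action=A_GO
3. SIG_OK: (M_NAV) → mode=M_NAV action=A_GRAB
4. SIG_NEAR: (M_NAV) → mode=M_NAV action=A_WAIT

final mode: M_NAV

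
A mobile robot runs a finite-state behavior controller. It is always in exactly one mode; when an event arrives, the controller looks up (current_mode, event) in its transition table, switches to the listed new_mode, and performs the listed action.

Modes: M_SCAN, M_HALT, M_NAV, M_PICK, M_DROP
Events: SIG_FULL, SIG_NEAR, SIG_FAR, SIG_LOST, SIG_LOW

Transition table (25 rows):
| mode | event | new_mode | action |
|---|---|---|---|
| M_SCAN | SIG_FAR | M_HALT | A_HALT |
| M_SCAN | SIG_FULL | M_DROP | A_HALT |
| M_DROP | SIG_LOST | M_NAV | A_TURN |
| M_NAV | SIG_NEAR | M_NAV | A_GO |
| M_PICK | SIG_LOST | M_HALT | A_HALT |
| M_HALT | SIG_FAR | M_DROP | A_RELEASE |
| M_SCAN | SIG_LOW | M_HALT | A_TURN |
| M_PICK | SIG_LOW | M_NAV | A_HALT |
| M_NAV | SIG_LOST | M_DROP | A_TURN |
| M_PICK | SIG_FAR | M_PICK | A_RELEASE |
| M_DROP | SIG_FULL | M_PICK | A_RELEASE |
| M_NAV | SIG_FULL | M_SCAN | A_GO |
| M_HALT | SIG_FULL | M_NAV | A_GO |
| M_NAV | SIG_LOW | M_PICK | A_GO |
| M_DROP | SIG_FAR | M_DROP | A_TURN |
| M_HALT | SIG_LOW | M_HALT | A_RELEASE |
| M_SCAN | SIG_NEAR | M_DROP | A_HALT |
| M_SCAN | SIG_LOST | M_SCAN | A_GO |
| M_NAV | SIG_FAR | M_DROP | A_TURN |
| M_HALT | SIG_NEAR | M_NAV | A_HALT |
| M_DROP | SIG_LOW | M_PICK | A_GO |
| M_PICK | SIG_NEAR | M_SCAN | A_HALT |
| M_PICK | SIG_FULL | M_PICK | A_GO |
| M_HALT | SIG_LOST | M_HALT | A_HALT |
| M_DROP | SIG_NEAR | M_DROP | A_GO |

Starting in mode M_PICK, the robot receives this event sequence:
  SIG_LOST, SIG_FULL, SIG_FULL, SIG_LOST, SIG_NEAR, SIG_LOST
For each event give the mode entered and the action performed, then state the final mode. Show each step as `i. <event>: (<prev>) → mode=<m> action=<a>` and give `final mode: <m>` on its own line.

final mode: M_NAV

1. SIG_LOST: (M_PICK) → mode=M_HALT action=A_HALT
2. SIG_FULL: (M_HALT) → mode=M_NAV action=A_GO
3. SIG_FULL: (M_NAV) → mode=M_SCAN action=A_GO
4. SIG_LOST: (M_SCAN) → mode=M_SCAN action=A_GO
5. SIG_NEAR: (M_SCAN) → mode=M_DROP action=A_HALT
6. SIG_LOST: (M_DROP) → mode=M_NAV action=A_TURN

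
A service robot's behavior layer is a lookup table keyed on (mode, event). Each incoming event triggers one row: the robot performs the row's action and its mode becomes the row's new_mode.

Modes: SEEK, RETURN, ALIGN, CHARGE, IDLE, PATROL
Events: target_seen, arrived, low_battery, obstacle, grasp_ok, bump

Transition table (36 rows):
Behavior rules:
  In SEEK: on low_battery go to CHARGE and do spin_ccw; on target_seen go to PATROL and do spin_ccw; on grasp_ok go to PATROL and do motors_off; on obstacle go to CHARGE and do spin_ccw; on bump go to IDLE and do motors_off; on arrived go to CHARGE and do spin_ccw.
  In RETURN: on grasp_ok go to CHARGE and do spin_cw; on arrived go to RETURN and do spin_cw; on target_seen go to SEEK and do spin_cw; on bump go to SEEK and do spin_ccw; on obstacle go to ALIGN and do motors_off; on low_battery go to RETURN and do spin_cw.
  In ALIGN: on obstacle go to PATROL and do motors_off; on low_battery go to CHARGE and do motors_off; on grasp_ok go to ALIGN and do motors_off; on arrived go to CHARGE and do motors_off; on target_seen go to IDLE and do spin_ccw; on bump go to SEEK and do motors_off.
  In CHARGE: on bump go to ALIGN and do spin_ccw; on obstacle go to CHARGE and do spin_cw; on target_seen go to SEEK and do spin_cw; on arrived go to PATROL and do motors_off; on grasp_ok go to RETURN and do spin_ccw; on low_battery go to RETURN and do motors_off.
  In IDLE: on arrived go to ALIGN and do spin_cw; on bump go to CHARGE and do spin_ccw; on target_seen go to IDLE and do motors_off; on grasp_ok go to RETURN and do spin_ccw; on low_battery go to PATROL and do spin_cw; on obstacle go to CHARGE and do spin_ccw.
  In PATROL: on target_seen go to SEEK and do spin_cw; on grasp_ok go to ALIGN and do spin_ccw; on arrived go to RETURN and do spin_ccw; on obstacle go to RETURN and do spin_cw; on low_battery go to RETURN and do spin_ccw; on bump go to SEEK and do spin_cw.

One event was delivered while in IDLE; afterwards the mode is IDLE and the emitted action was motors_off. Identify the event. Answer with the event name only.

target_seen

try target_seen: (IDLE, target_seen) → (IDLE, motors_off)  ← matches
try arrived: (IDLE, arrived) → (ALIGN, spin_cw)
try low_battery: (IDLE, low_battery) → (PATROL, spin_cw)
try obstacle: (IDLE, obstacle) → (CHARGE, spin_ccw)
try grasp_ok: (IDLE, grasp_ok) → (RETURN, spin_ccw)
try bump: (IDLE, bump) → (CHARGE, spin_ccw)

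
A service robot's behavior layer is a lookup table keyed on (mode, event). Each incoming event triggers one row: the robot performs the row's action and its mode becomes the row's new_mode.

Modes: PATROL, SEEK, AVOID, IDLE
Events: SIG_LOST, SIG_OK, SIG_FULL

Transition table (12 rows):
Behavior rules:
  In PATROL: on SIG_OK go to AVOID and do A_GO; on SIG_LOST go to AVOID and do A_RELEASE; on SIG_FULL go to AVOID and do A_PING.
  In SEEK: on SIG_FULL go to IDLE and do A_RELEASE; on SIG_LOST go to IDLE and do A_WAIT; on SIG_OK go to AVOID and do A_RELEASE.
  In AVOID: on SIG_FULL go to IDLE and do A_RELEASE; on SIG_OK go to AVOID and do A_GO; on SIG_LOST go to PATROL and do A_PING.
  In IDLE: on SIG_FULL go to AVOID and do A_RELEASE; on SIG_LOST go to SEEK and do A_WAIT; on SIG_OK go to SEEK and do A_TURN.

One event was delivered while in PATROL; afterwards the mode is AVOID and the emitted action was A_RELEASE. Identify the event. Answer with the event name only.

SIG_LOST

try SIG_LOST: (PATROL, SIG_LOST) → (AVOID, A_RELEASE)  ← matches
try SIG_OK: (PATROL, SIG_OK) → (AVOID, A_GO)
try SIG_FULL: (PATROL, SIG_FULL) → (AVOID, A_PING)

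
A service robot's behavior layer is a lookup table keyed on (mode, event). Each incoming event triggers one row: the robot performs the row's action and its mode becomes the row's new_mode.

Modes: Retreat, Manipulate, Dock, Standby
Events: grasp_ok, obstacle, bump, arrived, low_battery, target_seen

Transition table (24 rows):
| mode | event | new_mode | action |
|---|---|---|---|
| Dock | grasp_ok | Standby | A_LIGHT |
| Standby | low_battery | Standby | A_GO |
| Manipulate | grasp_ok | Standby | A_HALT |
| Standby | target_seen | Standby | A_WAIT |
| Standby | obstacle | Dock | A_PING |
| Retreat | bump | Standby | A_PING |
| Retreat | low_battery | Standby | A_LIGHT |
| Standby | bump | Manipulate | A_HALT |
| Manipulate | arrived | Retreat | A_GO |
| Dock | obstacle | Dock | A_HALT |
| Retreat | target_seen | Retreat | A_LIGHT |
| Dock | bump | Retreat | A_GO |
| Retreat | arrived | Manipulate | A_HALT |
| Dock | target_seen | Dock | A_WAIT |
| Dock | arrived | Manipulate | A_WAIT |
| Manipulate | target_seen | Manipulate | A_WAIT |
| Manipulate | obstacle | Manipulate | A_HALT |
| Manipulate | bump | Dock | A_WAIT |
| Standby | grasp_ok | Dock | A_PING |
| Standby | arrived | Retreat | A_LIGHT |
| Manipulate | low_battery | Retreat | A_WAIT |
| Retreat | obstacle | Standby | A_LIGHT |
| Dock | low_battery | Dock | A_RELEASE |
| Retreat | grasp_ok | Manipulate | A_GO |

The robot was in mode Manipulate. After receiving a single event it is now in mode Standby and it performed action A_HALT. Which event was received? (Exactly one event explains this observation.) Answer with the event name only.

try grasp_ok: (Manipulate, grasp_ok) → (Standby, A_HALT)  ← matches
try obstacle: (Manipulate, obstacle) → (Manipulate, A_HALT)
try bump: (Manipulate, bump) → (Dock, A_WAIT)
try arrived: (Manipulate, arrived) → (Retreat, A_GO)
try low_battery: (Manipulate, low_battery) → (Retreat, A_WAIT)
try target_seen: (Manipulate, target_seen) → (Manipulate, A_WAIT)

grasp_ok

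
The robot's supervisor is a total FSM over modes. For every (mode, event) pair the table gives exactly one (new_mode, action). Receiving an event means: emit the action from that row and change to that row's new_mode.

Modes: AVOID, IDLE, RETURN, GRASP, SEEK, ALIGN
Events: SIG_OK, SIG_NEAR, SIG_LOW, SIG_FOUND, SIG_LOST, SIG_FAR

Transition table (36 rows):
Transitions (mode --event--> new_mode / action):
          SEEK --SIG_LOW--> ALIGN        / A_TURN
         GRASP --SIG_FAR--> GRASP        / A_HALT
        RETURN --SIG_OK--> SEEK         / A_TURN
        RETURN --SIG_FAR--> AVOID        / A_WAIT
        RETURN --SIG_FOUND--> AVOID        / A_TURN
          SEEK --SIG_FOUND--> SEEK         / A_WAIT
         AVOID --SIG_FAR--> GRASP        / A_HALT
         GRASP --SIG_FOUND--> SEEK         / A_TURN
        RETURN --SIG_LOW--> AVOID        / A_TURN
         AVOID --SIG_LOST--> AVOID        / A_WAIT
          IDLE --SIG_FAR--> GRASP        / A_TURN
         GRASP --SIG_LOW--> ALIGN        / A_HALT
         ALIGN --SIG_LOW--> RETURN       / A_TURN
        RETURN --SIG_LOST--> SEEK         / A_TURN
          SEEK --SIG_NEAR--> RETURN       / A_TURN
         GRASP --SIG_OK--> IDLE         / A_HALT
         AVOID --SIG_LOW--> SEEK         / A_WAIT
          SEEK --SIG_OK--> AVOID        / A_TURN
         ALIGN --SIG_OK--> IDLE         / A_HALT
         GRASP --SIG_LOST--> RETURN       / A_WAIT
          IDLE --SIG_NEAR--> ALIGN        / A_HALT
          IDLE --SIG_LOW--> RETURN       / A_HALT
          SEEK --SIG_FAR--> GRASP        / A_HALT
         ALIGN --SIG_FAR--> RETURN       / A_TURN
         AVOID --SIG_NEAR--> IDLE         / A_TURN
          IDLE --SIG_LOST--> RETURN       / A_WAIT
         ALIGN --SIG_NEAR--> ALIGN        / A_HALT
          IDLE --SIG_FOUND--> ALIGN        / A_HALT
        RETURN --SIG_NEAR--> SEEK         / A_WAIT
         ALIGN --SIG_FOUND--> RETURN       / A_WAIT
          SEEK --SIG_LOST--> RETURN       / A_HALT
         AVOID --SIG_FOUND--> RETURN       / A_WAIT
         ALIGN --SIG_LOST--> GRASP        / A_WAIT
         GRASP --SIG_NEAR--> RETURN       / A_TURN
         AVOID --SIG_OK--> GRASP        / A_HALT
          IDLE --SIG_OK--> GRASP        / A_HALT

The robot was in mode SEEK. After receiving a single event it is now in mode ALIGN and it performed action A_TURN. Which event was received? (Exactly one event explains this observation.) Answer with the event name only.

try SIG_OK: (SEEK, SIG_OK) → (AVOID, A_TURN)
try SIG_NEAR: (SEEK, SIG_NEAR) → (RETURN, A_TURN)
try SIG_LOW: (SEEK, SIG_LOW) → (ALIGN, A_TURN)  ← matches
try SIG_FOUND: (SEEK, SIG_FOUND) → (SEEK, A_WAIT)
try SIG_LOST: (SEEK, SIG_LOST) → (RETURN, A_HALT)
try SIG_FAR: (SEEK, SIG_FAR) → (GRASP, A_HALT)

SIG_LOW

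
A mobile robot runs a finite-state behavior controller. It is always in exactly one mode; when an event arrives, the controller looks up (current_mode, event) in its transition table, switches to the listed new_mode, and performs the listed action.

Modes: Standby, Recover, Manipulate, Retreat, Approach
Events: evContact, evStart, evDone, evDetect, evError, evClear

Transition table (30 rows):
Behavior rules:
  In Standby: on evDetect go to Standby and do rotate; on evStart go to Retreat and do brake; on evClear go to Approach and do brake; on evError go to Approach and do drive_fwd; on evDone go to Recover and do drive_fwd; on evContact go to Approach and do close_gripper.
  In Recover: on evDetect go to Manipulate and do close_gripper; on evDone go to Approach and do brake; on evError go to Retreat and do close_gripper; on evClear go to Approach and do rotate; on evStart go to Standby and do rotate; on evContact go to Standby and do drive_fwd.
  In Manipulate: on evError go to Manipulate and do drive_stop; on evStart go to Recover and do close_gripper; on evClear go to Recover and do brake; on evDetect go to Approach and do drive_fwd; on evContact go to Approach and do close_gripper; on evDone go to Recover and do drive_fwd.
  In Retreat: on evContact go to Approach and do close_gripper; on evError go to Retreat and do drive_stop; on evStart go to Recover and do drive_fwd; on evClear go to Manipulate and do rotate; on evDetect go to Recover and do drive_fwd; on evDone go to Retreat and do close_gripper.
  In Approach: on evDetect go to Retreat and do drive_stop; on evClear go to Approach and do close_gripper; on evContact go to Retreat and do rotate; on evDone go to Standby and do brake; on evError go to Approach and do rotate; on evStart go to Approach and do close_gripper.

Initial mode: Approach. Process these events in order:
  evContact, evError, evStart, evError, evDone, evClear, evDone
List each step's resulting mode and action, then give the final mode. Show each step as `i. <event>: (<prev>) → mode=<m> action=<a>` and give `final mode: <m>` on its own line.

final mode: Recover

1. evContact: (Approach) → mode=Retreat action=rotate
2. evError: (Retreat) → mode=Retreat action=drive_stop
3. evStart: (Retreat) → mode=Recover action=drive_fwd
4. evError: (Recover) → mode=Retreat action=close_gripper
5. evDone: (Retreat) → mode=Retreat action=close_gripper
6. evClear: (Retreat) → mode=Manipulate action=rotate
7. evDone: (Manipulate) → mode=Recover action=drive_fwd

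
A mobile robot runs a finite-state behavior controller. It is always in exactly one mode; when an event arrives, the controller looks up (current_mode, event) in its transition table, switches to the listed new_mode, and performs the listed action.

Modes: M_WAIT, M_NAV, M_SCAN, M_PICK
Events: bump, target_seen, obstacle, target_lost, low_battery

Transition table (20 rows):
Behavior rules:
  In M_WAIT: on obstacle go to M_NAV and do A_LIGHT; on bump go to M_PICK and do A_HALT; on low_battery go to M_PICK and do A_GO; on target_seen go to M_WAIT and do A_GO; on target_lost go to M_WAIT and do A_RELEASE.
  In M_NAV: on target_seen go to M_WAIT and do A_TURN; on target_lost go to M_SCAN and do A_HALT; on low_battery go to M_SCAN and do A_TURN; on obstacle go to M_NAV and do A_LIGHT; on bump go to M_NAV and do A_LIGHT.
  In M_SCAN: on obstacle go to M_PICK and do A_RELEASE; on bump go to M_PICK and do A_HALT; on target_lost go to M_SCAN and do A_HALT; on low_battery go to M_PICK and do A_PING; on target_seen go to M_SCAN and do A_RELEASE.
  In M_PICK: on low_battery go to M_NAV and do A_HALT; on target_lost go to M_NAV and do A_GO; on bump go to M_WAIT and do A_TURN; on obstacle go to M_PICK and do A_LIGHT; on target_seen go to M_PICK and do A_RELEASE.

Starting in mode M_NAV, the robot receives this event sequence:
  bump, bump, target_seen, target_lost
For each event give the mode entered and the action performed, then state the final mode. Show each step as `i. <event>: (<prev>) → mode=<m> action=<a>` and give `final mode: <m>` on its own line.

1. bump: (M_NAV) → mode=M_NAV action=A_LIGHT
2. bump: (M_NAV) → mode=M_NAV action=A_LIGHT
3. target_seen: (M_NAV) → mode=M_WAIT action=A_TURN
4. target_lost: (M_WAIT) → mode=M_WAIT action=A_RELEASE

final mode: M_WAIT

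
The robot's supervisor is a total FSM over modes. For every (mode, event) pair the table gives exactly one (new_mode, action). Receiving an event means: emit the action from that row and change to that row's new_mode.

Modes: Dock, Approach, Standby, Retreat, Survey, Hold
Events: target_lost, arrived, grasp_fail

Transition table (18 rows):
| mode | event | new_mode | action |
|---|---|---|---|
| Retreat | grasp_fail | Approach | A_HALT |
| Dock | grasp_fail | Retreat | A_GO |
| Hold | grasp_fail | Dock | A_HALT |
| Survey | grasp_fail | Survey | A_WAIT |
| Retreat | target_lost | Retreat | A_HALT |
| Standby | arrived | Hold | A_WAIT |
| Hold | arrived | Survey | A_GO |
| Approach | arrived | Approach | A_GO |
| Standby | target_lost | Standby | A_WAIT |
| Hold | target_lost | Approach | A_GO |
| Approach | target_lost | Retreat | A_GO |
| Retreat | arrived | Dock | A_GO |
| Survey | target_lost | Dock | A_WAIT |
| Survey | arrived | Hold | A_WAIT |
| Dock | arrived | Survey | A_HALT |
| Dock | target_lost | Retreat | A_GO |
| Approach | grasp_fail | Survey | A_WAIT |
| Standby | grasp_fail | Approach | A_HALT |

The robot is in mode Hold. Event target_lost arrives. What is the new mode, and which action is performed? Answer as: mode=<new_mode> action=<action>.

current mode = Hold; filter table to that mode:
  (Hold, grasp_fail) → (Dock, A_HALT)
  (Hold, arrived) → (Survey, A_GO)
  (Hold, target_lost) → (Approach, A_GO)  ← event matches
event = target_lost selects (Approach, A_GO)

mode=Approach action=A_GO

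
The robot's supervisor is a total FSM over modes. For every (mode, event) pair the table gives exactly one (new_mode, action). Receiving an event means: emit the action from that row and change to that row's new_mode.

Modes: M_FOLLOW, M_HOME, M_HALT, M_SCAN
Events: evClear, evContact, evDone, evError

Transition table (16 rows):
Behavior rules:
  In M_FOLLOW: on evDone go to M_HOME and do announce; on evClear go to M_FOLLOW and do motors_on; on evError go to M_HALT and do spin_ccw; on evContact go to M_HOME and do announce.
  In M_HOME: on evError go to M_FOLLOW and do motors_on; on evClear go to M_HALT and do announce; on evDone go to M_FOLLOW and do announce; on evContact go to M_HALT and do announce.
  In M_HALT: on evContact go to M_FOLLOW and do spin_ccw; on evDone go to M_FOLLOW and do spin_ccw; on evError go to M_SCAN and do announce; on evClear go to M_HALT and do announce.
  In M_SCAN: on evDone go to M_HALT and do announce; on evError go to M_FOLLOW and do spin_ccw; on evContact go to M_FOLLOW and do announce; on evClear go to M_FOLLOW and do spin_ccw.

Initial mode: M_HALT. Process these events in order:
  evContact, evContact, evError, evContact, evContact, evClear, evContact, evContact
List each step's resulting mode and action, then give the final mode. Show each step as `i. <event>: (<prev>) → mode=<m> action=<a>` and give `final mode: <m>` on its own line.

1. evContact: (M_HALT) → mode=M_FOLLOW action=spin_ccw
2. evContact: (M_FOLLOW) → mode=M_HOME action=announce
3. evError: (M_HOME) → mode=M_FOLLOW action=motors_on
4. evContact: (M_FOLLOW) → mode=M_HOME action=announce
5. evContact: (M_HOME) → mode=M_HALT action=announce
6. evClear: (M_HALT) → mode=M_HALT action=announce
7. evContact: (M_HALT) → mode=M_FOLLOW action=spin_ccw
8. evContact: (M_FOLLOW) → mode=M_HOME action=announce

final mode: M_HOME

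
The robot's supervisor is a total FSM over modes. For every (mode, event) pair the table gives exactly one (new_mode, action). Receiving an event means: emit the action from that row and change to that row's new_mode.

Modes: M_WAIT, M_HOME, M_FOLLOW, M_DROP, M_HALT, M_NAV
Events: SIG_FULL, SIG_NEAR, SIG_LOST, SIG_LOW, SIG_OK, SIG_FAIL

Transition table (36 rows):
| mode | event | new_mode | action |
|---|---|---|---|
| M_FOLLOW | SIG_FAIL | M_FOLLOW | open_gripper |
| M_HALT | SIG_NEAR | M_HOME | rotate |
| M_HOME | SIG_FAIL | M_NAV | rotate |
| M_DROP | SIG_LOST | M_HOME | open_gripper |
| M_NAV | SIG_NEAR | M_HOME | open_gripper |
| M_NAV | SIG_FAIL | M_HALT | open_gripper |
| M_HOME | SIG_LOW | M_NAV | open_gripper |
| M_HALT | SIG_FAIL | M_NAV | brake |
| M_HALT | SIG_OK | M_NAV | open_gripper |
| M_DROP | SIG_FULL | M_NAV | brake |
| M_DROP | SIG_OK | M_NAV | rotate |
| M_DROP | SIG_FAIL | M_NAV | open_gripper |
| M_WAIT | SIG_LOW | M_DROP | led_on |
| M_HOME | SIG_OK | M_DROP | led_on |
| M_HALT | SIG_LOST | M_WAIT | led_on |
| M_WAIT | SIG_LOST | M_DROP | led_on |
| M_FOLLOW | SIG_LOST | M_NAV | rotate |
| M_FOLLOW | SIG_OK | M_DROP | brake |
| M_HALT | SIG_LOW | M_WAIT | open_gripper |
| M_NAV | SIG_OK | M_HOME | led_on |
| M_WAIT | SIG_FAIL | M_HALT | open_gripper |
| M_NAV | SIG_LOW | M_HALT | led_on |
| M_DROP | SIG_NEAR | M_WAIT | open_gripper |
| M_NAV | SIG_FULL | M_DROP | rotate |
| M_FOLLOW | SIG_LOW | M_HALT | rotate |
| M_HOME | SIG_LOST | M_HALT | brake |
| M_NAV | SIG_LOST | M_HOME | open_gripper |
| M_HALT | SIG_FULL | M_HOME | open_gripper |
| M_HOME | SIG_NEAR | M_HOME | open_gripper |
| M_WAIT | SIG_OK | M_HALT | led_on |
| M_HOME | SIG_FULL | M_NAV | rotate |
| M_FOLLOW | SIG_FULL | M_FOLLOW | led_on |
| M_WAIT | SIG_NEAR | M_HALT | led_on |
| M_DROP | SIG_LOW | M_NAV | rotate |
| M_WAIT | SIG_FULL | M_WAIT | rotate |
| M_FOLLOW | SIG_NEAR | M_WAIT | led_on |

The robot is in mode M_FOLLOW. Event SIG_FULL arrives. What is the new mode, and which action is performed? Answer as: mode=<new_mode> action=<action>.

current mode = M_FOLLOW; filter table to that mode:
  (M_FOLLOW, SIG_FAIL) → (M_FOLLOW, open_gripper)
  (M_FOLLOW, SIG_LOST) → (M_NAV, rotate)
  (M_FOLLOW, SIG_OK) → (M_DROP, brake)
  (M_FOLLOW, SIG_LOW) → (M_HALT, rotate)
  (M_FOLLOW, SIG_FULL) → (M_FOLLOW, led_on)  ← event matches
  (M_FOLLOW, SIG_NEAR) → (M_WAIT, led_on)
event = SIG_FULL selects (M_FOLLOW, led_on)

mode=M_FOLLOW action=led_on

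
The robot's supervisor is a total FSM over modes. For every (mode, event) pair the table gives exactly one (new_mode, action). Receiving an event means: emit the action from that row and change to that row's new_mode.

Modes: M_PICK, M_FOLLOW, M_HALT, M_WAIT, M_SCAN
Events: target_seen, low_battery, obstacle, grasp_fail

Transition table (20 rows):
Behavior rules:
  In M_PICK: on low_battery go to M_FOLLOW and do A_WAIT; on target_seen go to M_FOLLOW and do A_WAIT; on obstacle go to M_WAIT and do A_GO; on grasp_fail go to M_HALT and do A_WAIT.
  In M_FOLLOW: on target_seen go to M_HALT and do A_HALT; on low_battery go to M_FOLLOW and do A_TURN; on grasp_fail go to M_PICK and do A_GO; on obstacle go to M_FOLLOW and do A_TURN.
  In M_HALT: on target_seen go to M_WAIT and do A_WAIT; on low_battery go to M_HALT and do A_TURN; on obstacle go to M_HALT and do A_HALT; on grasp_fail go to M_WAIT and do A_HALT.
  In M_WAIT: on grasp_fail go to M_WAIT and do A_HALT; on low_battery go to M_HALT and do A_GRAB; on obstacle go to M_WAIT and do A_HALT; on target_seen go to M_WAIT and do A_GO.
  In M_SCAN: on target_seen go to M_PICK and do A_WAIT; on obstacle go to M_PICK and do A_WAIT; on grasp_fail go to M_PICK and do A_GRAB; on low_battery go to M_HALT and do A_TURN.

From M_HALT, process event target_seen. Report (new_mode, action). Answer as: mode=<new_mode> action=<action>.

mode=M_WAIT action=A_WAIT

current mode = M_HALT; filter table to that mode:
  (M_HALT, target_seen) → (M_WAIT, A_WAIT)  ← event matches
  (M_HALT, low_battery) → (M_HALT, A_TURN)
  (M_HALT, obstacle) → (M_HALT, A_HALT)
  (M_HALT, grasp_fail) → (M_WAIT, A_HALT)
event = target_seen selects (M_WAIT, A_WAIT)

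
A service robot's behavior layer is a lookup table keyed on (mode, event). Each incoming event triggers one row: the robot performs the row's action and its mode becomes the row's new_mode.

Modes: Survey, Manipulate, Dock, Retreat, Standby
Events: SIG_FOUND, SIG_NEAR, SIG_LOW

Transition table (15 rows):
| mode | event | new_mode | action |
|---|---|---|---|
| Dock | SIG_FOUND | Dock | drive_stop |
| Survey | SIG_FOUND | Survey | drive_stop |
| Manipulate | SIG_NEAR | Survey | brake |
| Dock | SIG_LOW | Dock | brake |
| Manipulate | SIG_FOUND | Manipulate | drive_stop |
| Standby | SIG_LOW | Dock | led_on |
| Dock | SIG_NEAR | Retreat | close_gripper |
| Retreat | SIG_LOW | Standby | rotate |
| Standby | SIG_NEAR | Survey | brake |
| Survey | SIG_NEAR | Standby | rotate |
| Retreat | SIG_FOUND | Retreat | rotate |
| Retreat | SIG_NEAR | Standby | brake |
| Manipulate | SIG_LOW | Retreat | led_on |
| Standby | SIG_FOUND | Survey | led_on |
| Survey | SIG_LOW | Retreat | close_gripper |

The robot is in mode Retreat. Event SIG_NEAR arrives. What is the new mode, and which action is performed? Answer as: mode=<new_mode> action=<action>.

mode=Standby action=brake

current mode = Retreat; filter table to that mode:
  (Retreat, SIG_LOW) → (Standby, rotate)
  (Retreat, SIG_FOUND) → (Retreat, rotate)
  (Retreat, SIG_NEAR) → (Standby, brake)  ← event matches
event = SIG_NEAR selects (Standby, brake)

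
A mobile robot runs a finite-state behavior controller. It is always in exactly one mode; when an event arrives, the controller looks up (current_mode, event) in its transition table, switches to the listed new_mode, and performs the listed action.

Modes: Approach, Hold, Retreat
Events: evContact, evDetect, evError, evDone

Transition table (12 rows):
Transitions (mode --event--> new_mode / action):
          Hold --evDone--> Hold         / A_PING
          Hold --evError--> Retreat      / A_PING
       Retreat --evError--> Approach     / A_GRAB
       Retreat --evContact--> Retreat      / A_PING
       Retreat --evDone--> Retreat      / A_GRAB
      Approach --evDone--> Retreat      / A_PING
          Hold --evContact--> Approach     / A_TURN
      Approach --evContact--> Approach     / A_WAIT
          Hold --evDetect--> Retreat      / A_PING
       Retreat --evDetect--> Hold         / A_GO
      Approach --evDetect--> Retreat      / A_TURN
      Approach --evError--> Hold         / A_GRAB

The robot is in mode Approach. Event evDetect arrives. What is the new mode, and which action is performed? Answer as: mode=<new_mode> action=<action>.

current mode = Approach; filter table to that mode:
  (Approach, evDone) → (Retreat, A_PING)
  (Approach, evContact) → (Approach, A_WAIT)
  (Approach, evDetect) → (Retreat, A_TURN)  ← event matches
  (Approach, evError) → (Hold, A_GRAB)
event = evDetect selects (Retreat, A_TURN)

mode=Retreat action=A_TURN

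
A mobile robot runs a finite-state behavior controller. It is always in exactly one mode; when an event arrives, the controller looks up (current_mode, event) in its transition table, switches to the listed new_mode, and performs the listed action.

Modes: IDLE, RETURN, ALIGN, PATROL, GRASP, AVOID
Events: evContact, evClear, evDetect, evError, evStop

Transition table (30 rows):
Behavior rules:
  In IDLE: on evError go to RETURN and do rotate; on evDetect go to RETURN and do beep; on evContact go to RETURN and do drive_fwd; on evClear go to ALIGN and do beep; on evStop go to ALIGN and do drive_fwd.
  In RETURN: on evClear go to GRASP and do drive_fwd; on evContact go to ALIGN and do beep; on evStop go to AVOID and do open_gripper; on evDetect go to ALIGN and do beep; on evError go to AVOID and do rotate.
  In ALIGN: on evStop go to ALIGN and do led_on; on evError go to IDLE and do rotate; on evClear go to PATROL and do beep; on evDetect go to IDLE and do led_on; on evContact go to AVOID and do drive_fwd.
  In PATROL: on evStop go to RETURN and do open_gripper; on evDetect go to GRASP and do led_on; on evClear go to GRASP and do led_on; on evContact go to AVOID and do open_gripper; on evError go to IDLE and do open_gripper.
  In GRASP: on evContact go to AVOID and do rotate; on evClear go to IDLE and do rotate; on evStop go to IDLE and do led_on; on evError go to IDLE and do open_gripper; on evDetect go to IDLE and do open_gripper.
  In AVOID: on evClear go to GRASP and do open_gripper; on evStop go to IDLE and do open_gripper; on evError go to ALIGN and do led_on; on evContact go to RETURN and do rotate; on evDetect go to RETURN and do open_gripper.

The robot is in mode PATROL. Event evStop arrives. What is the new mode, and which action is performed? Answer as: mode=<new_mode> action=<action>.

mode=RETURN action=open_gripper

current mode = PATROL; filter table to that mode:
  (PATROL, evStop) → (RETURN, open_gripper)  ← event matches
  (PATROL, evDetect) → (GRASP, led_on)
  (PATROL, evClear) → (GRASP, led_on)
  (PATROL, evContact) → (AVOID, open_gripper)
  (PATROL, evError) → (IDLE, open_gripper)
event = evStop selects (RETURN, open_gripper)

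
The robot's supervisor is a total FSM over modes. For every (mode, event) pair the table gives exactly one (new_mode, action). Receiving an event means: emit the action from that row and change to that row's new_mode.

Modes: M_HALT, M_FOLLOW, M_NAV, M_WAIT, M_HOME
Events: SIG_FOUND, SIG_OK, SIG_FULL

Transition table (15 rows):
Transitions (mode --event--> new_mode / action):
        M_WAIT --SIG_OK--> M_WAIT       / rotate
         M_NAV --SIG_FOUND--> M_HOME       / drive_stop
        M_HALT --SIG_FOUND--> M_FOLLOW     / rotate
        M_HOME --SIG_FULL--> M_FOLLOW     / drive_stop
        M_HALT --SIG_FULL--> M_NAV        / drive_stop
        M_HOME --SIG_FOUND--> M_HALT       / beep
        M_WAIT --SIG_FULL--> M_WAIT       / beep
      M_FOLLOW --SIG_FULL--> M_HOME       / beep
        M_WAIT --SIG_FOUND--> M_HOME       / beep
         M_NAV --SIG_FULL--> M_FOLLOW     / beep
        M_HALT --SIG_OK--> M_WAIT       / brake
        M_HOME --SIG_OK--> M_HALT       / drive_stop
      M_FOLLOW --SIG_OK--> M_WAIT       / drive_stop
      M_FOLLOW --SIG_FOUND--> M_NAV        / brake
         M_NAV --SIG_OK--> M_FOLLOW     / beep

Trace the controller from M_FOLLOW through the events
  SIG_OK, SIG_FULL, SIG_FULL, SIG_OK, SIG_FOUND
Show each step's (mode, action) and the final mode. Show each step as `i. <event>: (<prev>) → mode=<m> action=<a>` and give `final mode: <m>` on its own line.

1. SIG_OK: (M_FOLLOW) → mode=M_WAIT action=drive_stop
2. SIG_FULL: (M_WAIT) → mode=M_WAIT action=beep
3. SIG_FULL: (M_WAIT) → mode=M_WAIT action=beep
4. SIG_OK: (M_WAIT) → mode=M_WAIT action=rotate
5. SIG_FOUND: (M_WAIT) → mode=M_HOME action=beep

final mode: M_HOME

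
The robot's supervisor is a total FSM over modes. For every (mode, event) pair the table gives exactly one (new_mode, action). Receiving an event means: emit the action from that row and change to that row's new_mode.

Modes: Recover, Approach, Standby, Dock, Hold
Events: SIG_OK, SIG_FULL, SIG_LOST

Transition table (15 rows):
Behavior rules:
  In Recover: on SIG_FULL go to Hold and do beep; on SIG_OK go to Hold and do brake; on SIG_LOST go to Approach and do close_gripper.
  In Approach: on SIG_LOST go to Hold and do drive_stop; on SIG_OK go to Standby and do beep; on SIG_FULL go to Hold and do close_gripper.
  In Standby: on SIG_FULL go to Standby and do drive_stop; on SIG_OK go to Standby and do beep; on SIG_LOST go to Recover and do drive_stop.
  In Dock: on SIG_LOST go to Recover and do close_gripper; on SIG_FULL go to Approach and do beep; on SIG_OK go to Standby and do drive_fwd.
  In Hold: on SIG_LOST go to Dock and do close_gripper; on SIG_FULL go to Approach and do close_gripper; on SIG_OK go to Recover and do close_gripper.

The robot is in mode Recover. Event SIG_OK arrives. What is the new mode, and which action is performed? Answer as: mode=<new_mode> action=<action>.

mode=Hold action=brake

current mode = Recover; filter table to that mode:
  (Recover, SIG_FULL) → (Hold, beep)
  (Recover, SIG_OK) → (Hold, brake)  ← event matches
  (Recover, SIG_LOST) → (Approach, close_gripper)
event = SIG_OK selects (Hold, brake)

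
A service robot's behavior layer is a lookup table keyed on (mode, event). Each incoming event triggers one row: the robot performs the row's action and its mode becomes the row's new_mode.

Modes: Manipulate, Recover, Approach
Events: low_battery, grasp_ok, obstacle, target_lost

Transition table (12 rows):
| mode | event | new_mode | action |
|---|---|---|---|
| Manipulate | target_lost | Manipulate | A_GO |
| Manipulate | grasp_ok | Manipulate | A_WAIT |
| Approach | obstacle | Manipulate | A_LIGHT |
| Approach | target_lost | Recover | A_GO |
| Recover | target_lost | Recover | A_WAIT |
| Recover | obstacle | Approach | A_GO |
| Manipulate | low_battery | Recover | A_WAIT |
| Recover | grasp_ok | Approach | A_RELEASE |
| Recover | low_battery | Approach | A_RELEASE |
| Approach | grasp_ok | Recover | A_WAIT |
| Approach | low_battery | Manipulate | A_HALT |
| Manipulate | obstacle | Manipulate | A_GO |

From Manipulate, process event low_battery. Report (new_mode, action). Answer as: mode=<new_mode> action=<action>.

current mode = Manipulate; filter table to that mode:
  (Manipulate, target_lost) → (Manipulate, A_GO)
  (Manipulate, grasp_ok) → (Manipulate, A_WAIT)
  (Manipulate, low_battery) → (Recover, A_WAIT)  ← event matches
  (Manipulate, obstacle) → (Manipulate, A_GO)
event = low_battery selects (Recover, A_WAIT)

mode=Recover action=A_WAIT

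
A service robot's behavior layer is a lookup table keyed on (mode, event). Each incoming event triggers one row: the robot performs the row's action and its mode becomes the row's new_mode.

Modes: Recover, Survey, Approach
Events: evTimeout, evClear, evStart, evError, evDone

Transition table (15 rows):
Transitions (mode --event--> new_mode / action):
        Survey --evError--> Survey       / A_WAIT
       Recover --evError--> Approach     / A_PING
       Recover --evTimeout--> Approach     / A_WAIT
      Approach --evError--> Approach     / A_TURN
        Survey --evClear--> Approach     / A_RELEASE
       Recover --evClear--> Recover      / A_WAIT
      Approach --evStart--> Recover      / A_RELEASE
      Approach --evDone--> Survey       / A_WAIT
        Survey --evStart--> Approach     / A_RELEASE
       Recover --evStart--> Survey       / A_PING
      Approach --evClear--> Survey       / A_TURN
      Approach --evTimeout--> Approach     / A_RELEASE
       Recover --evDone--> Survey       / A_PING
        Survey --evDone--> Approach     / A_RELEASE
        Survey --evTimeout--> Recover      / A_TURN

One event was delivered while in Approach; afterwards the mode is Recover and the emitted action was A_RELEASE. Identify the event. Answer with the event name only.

evStart

try evTimeout: (Approach, evTimeout) → (Approach, A_RELEASE)
try evClear: (Approach, evClear) → (Survey, A_TURN)
try evStart: (Approach, evStart) → (Recover, A_RELEASE)  ← matches
try evError: (Approach, evError) → (Approach, A_TURN)
try evDone: (Approach, evDone) → (Survey, A_WAIT)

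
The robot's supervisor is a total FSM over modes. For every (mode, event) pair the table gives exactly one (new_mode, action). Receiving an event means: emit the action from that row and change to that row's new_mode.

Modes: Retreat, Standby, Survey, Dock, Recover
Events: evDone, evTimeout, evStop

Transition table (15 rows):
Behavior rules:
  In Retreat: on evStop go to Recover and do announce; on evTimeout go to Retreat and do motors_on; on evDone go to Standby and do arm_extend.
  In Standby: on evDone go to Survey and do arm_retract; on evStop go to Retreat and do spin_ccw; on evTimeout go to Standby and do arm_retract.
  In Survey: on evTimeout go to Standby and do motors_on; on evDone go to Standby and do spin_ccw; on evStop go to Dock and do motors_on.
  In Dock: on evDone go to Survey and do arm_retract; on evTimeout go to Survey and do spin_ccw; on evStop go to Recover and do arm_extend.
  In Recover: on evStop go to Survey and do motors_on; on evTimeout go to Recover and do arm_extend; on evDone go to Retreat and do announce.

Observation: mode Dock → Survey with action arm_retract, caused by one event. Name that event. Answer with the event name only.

try evDone: (Dock, evDone) → (Survey, arm_retract)  ← matches
try evTimeout: (Dock, evTimeout) → (Survey, spin_ccw)
try evStop: (Dock, evStop) → (Recover, arm_extend)

evDone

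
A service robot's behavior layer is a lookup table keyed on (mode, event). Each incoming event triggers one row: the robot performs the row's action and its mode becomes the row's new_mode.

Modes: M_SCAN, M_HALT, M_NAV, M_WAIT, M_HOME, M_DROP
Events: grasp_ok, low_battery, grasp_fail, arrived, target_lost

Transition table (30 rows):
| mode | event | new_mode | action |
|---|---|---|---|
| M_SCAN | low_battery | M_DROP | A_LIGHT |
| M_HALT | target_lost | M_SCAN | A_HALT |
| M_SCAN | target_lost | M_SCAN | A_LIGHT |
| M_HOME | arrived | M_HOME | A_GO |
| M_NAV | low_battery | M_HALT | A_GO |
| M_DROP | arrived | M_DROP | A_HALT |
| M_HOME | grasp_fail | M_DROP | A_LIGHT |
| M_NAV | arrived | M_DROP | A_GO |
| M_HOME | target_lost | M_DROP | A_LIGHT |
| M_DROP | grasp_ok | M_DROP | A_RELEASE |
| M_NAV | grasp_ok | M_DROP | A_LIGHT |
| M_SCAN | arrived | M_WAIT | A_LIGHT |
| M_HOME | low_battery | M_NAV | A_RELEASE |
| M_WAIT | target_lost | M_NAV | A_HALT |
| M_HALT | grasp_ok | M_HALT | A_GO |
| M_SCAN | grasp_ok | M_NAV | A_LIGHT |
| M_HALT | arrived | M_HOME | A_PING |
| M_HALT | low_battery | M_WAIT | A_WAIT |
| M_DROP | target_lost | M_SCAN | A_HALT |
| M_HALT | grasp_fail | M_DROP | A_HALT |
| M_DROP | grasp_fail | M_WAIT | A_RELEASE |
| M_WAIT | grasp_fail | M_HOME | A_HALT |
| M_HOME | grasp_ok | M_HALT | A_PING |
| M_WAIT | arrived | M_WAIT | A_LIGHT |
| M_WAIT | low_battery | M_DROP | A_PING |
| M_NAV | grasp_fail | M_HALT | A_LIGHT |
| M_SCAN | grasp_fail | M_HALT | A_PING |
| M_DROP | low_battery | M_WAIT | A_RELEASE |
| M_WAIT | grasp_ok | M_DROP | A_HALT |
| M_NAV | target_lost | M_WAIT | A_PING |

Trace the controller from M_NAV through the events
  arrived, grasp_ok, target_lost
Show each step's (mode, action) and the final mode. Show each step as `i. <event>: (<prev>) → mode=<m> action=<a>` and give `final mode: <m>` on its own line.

1. arrived: (M_NAV) → mode=M_DROP action=A_GO
2. grasp_ok: (M_DROP) → mode=M_DROP action=A_RELEASE
3. target_lost: (M_DROP) → mode=M_SCAN action=A_HALT

final mode: M_SCAN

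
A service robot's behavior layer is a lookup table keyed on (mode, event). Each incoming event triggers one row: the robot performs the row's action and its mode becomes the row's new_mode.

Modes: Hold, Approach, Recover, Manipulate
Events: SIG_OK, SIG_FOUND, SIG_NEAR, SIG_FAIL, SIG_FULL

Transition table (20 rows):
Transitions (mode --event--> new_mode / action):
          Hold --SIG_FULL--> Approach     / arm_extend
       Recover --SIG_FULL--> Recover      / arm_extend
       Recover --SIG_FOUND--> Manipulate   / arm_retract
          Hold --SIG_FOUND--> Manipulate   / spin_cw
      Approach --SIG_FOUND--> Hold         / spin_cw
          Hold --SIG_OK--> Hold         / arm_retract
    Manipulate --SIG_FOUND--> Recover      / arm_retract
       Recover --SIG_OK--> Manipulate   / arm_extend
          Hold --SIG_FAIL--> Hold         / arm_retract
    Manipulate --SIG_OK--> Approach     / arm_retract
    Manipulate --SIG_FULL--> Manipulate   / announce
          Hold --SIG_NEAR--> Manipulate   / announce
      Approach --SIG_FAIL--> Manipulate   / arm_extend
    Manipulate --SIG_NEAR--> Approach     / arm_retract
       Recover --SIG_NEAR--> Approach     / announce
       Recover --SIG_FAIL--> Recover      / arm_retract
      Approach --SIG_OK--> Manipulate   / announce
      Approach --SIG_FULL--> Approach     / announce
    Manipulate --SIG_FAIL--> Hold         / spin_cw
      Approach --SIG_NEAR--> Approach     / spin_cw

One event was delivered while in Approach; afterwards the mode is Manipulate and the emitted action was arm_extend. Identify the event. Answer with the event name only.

SIG_FAIL

try SIG_OK: (Approach, SIG_OK) → (Manipulate, announce)
try SIG_FOUND: (Approach, SIG_FOUND) → (Hold, spin_cw)
try SIG_NEAR: (Approach, SIG_NEAR) → (Approach, spin_cw)
try SIG_FAIL: (Approach, SIG_FAIL) → (Manipulate, arm_extend)  ← matches
try SIG_FULL: (Approach, SIG_FULL) → (Approach, announce)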